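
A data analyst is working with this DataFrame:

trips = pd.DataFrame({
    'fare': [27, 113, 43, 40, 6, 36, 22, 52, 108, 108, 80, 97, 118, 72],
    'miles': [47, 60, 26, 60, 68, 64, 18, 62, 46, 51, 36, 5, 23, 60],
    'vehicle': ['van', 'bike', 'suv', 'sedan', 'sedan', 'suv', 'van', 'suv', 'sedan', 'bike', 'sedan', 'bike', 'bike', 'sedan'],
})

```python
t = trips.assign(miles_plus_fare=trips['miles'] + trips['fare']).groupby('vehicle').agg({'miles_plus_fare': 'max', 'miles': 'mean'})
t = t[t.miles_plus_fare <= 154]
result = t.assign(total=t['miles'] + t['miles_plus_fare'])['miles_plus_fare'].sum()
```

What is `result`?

add column miles_plus_fare = trips['miles'] + trips['fare']:
    fare  miles vehicle  miles_plus_fare
0     27     47     van               74
1    113     60    bike              173
2     43     26     suv               69
3     40     60   sedan              100
4      6     68   sedan               74
5     36     64     suv              100
6     22     18     van               40
7     52     62     suv              114
8    108     46   sedan              154
9    108     51    bike              159
10    80     36   sedan              116
11    97      5    bike              102
12   118     23    bike              141
13    72     60   sedan              132
group by vehicle: max(miles_plus_fare), mean(miles):
         miles_plus_fare      miles
vehicle                            
bike                 173  34.750000
sedan                154  54.000000
suv                  114  50.666667
van                   74  32.500000
filter rows where miles_plus_fare <= 154:
         miles_plus_fare      miles
vehicle                            
sedan                154  54.000000
suv                  114  50.666667
van                   74  32.500000
add column total = t['miles'] + t['miles_plus_fare']:
         miles_plus_fare      miles       total
vehicle                                        
sedan                154  54.000000  208.000000
suv                  114  50.666667  164.666667
van                   74  32.500000  106.500000
Hence 342.

342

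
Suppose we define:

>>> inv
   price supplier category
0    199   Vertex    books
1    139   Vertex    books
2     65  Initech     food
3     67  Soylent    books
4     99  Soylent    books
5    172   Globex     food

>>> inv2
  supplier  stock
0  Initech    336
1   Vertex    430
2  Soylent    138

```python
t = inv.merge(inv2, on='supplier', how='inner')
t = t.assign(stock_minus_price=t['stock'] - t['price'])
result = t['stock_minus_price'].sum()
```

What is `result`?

merge on 'supplier' (how='inner') → 5 rows:
   price supplier category  stock
0    199   Vertex    books    430
1    139   Vertex    books    430
2     65  Initech     food    336
3     67  Soylent    books    138
4     99  Soylent    books    138
add column stock_minus_price = t['stock'] - t['price']:
   price supplier category  stock  stock_minus_price
0    199   Vertex    books    430                231
1    139   Vertex    books    430                291
2     65  Initech     food    336                271
3     67  Soylent    books    138                 71
4     99  Soylent    books    138                 39
sum of column 'stock_minus_price' → 903

903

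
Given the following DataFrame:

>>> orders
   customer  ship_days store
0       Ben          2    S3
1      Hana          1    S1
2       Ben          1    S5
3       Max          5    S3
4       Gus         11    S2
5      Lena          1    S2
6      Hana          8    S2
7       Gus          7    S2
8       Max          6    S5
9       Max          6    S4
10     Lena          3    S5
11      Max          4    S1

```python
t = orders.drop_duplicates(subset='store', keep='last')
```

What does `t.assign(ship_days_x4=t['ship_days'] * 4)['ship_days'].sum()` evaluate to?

drop duplicate store (keep=last):
   customer  ship_days store
3       Max          5    S3
7       Gus          7    S2
9       Max          6    S4
10     Lena          3    S5
11      Max          4    S1
add column ship_days_x4 = t['ship_days'] * 4:
   customer  ship_days store  ship_days_x4
3       Max          5    S3            20
7       Gus          7    S2            28
9       Max          6    S4            24
10     Lena          3    S5            12
11      Max          4    S1            16
The sum of column 'ship_days' is 25.

25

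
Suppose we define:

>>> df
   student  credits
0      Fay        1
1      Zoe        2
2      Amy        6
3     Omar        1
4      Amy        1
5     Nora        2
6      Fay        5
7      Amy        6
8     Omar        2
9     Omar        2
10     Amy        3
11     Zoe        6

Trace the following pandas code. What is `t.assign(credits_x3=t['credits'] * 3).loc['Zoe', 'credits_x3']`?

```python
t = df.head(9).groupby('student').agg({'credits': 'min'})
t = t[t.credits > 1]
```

take first 9 rows:
  student  credits
0     Fay        1
1     Zoe        2
2     Amy        6
3    Omar        1
4     Amy        1
5    Nora        2
6     Fay        5
7     Amy        6
8    Omar        2
group by student, min of credits:
         credits
student         
Amy            1
Fay            1
Nora           2
Omar           1
Zoe            2
filter rows where credits > 1:
         credits
student         
Nora           2
Zoe            2
add column credits_x3 = t['credits'] * 3:
         credits  credits_x3
student                     
Nora           2           6
Zoe            2           6
value at row 'Zoe', column 'credits_x3' → 6

6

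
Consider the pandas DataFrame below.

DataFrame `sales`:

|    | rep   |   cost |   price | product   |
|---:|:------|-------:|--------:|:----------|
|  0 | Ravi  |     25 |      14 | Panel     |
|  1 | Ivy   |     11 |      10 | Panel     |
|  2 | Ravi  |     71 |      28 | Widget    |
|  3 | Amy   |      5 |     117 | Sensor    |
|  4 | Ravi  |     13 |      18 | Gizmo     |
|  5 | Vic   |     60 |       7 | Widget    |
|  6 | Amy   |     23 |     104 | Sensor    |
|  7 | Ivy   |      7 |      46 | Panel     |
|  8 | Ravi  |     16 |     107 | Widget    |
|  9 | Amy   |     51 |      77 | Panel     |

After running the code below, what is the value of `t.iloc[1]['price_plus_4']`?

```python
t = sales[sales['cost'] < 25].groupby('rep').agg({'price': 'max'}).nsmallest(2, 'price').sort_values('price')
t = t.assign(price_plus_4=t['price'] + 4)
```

filter rows where cost < 25:
    rep  cost  price product
1   Ivy    11     10   Panel
3   Amy     5    117  Sensor
4  Ravi    13     18   Gizmo
6   Amy    23    104  Sensor
7   Ivy     7     46   Panel
8  Ravi    16    107  Widget
group by rep, max of price:
      price
rep        
Amy     117
Ivy      46
Ravi    107
take 2 rows with smallest price:
      price
rep        
Ivy      46
Ravi    107
sort by price:
      price
rep        
Ivy      46
Ravi    107
add column price_plus_4 = t['price'] + 4:
      price  price_plus_4
rep                      
Ivy      46            50
Ravi    107           111

111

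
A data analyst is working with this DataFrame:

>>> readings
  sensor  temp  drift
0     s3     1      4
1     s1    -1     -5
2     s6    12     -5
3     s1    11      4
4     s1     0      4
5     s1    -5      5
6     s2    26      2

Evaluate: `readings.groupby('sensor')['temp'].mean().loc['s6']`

12.0

group by sensor, mean of temp:
sensor
s1     1.25
s2    26.00
s3     1.00
s6    12.00
Name: temp, dtype: float64
So loc['s6'] = 12.0.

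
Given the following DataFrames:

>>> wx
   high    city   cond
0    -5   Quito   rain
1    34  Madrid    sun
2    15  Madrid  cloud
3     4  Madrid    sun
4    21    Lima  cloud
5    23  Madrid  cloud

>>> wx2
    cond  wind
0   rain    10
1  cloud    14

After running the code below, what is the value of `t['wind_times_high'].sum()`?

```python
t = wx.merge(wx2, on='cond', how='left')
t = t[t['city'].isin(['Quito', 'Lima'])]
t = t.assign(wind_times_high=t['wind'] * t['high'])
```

244.0

merge on 'cond' (how='left') → 6 rows:
   high    city   cond  wind
0    -5   Quito   rain  10.0
1    34  Madrid    sun   NaN
2    15  Madrid  cloud  14.0
3     4  Madrid    sun   NaN
4    21    Lima  cloud  14.0
5    23  Madrid  cloud  14.0
filter rows where city in ['Quito', 'Lima']:
   high   city   cond  wind
0    -5  Quito   rain  10.0
4    21   Lima  cloud  14.0
add column wind_times_high = t['wind'] * t['high']:
   high   city   cond  wind  wind_times_high
0    -5  Quito   rain  10.0            -50.0
4    21   Lima  cloud  14.0            294.0
So sum() = 244.0.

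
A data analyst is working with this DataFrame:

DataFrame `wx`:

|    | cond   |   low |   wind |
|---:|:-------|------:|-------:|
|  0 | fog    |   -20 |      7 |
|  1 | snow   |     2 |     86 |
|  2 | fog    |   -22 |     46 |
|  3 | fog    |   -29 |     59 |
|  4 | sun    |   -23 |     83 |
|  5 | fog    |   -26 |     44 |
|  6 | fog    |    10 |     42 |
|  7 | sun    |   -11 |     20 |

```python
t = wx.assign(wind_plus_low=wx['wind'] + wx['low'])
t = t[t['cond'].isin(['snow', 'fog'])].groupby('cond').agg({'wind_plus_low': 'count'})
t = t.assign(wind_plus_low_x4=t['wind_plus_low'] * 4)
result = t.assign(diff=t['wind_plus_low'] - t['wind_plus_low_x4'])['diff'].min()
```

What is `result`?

-15

add column wind_plus_low = wx['wind'] + wx['low']:
   cond  low  wind  wind_plus_low
0   fog  -20     7            -13
1  snow    2    86             88
2   fog  -22    46             24
3   fog  -29    59             30
4   sun  -23    83             60
5   fog  -26    44             18
6   fog   10    42             52
7   sun  -11    20              9
filter rows where cond in ['snow', 'fog']:
   cond  low  wind  wind_plus_low
0   fog  -20     7            -13
1  snow    2    86             88
2   fog  -22    46             24
3   fog  -29    59             30
5   fog  -26    44             18
6   fog   10    42             52
group by cond, count of wind_plus_low:
      wind_plus_low
cond               
fog               5
snow              1
add column wind_plus_low_x4 = t['wind_plus_low'] * 4:
      wind_plus_low  wind_plus_low_x4
cond                                 
fog               5                20
snow              1                 4
add column diff = t['wind_plus_low'] - t['wind_plus_low_x4']:
      wind_plus_low  wind_plus_low_x4  diff
cond                                       
fog               5                20   -15
snow              1                 4    -3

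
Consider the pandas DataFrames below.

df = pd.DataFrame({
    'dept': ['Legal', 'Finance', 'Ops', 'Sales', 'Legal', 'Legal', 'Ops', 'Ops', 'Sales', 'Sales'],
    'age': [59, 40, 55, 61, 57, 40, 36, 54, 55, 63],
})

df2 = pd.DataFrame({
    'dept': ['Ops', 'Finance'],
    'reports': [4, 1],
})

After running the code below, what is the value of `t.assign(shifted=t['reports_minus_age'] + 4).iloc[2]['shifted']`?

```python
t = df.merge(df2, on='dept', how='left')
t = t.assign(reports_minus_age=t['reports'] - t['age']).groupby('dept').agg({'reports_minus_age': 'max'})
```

merge on 'dept' (how='left') → 10 rows:
      dept  age  reports
0    Legal   59      NaN
1  Finance   40      1.0
2      Ops   55      4.0
3    Sales   61      NaN
4    Legal   57      NaN
5    Legal   40      NaN
6      Ops   36      4.0
7      Ops   54      4.0
8    Sales   55      NaN
9    Sales   63      NaN
add column reports_minus_age = t['reports'] - t['age']:
      dept  age  reports  reports_minus_age
0    Legal   59      NaN                NaN
1  Finance   40      1.0              -39.0
2      Ops   55      4.0              -51.0
3    Sales   61      NaN                NaN
4    Legal   57      NaN                NaN
5    Legal   40      NaN                NaN
6      Ops   36      4.0              -32.0
7      Ops   54      4.0              -50.0
8    Sales   55      NaN                NaN
9    Sales   63      NaN                NaN
group by dept, max of reports_minus_age:
         reports_minus_age
dept                      
Finance              -39.0
Legal                  NaN
Ops                  -32.0
Sales                  NaN
add column shifted = t['reports_minus_age'] + 4:
         reports_minus_age  shifted
dept                               
Finance              -39.0    -35.0
Legal                  NaN      NaN
Ops                  -32.0    -28.0
Sales                  NaN      NaN
Reading off the value at position 2, column 'shifted', we get -28.0.

-28.0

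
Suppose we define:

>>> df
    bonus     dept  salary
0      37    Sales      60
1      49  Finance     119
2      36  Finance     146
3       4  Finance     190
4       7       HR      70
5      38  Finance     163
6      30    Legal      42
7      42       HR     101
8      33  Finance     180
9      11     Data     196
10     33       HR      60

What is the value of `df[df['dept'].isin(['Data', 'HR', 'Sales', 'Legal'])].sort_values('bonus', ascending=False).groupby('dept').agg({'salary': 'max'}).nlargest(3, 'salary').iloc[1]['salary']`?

filter rows where dept in ['Data', 'HR', 'Sales', 'Legal']:
    bonus   dept  salary
0      37  Sales      60
4       7     HR      70
6      30  Legal      42
7      42     HR     101
9      11   Data     196
10     33     HR      60
sort by bonus descending:
    bonus   dept  salary
7      42     HR     101
0      37  Sales      60
10     33     HR      60
6      30  Legal      42
9      11   Data     196
4       7     HR      70
group by dept, max of salary:
       salary
dept         
Data      196
HR        101
Legal      42
Sales      60
take 3 rows with largest salary:
       salary
dept         
Data      196
HR        101
Sales      60
Then the value at position 1, column 'salary': 101

101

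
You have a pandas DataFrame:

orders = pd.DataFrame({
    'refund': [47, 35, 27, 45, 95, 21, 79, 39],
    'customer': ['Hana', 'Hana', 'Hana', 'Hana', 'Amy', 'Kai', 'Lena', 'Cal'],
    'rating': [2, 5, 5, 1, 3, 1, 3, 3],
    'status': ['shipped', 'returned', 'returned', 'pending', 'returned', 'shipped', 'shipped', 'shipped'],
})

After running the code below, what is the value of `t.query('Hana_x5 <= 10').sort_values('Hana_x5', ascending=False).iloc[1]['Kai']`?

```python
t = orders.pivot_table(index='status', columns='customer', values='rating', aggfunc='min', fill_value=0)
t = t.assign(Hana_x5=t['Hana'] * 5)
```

0

pivot: rows=status, cols=customer, min(rating):
customer  Amy  Cal  Hana  Kai  Lena
status                             
pending     0    0     1    0     0
returned    3    0     5    0     0
shipped     0    3     2    1     3
add column Hana_x5 = t['Hana'] * 5:
customer  Amy  Cal  Hana  Kai  Lena  Hana_x5
status                                      
pending     0    0     1    0     0        5
returned    3    0     5    0     0       25
shipped     0    3     2    1     3       10
filter rows where Hana_x5 <= 10:
customer  Amy  Cal  Hana  Kai  Lena  Hana_x5
status                                      
pending     0    0     1    0     0        5
shipped     0    3     2    1     3       10
sort by Hana_x5 descending:
customer  Amy  Cal  Hana  Kai  Lena  Hana_x5
status                                      
shipped     0    3     2    1     3       10
pending     0    0     1    0     0        5
Taking the value at position 1, column 'Kai' gives 0.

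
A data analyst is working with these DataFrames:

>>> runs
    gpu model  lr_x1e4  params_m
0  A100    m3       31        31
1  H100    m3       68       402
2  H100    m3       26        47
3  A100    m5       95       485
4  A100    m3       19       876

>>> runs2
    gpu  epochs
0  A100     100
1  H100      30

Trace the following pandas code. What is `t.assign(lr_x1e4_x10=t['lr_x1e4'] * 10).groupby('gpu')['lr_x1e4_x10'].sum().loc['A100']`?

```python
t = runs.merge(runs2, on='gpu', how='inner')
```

1450

merge on 'gpu' (how='inner') → 5 rows:
    gpu model  lr_x1e4  params_m  epochs
0  A100    m3       31        31     100
1  H100    m3       68       402      30
2  H100    m3       26        47      30
3  A100    m5       95       485     100
4  A100    m3       19       876     100
add column lr_x1e4_x10 = t['lr_x1e4'] * 10:
    gpu model  lr_x1e4  params_m  epochs  lr_x1e4_x10
0  A100    m3       31        31     100          310
1  H100    m3       68       402      30          680
2  H100    m3       26        47      30          260
3  A100    m5       95       485     100          950
4  A100    m3       19       876     100          190
group by gpu, sum of lr_x1e4_x10:
gpu
A100    1450
H100     940
Name: lr_x1e4_x10, dtype: int64
The value at index 'A100' is 1450.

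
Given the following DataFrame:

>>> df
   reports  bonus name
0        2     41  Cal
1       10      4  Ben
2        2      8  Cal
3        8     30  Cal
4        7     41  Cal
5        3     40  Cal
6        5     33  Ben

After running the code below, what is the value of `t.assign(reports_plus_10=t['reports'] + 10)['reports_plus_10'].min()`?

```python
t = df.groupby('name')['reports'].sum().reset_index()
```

group by name, sum of reports:
name
Ben    15
Cal    22
Name: reports, dtype: int64
reset_index():
  name  reports
0  Ben       15
1  Cal       22
add column reports_plus_10 = t['reports'] + 10:
  name  reports  reports_plus_10
0  Ben       15               25
1  Cal       22               32

25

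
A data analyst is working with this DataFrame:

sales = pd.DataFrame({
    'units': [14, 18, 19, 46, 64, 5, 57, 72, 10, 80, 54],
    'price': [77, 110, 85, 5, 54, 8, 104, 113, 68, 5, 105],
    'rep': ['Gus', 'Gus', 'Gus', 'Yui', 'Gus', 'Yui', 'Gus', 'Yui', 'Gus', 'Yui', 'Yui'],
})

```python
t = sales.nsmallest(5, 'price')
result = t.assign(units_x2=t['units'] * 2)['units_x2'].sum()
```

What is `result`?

take 5 rows with smallest price:
   units  price  rep
3     46      5  Yui
9     80      5  Yui
5      5      8  Yui
4     64     54  Gus
8     10     68  Gus
add column units_x2 = t['units'] * 2:
   units  price  rep  units_x2
3     46      5  Yui        92
9     80      5  Yui       160
5      5      8  Yui        10
4     64     54  Gus       128
8     10     68  Gus        20

410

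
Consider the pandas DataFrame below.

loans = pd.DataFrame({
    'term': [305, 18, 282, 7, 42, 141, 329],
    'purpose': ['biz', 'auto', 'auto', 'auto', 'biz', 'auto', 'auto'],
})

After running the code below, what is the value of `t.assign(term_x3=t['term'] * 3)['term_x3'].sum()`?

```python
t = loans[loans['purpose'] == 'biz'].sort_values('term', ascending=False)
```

filter rows where purpose == 'biz':
   term purpose
0   305     biz
4    42     biz
sort by term descending:
   term purpose
0   305     biz
4    42     biz
add column term_x3 = t['term'] * 3:
   term purpose  term_x3
0   305     biz      915
4    42     biz      126
Then the sum of column 'term_x3': 1041

1041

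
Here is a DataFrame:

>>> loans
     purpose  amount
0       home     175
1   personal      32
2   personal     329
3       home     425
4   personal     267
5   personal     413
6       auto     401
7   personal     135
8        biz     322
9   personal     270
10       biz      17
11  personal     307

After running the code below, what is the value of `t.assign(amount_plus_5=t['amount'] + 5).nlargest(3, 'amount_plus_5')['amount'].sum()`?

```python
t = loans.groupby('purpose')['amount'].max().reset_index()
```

group by purpose, max of amount:
purpose
auto        401
biz         322
home        425
personal    413
Name: amount, dtype: int64
reset_index():
    purpose  amount
0      auto     401
1       biz     322
2      home     425
3  personal     413
add column amount_plus_5 = t['amount'] + 5:
    purpose  amount  amount_plus_5
0      auto     401            406
1       biz     322            327
2      home     425            430
3  personal     413            418
take 3 rows with largest amount_plus_5:
    purpose  amount  amount_plus_5
2      home     425            430
3  personal     413            418
0      auto     401            406
Taking the sum of column 'amount' gives 1239.

1239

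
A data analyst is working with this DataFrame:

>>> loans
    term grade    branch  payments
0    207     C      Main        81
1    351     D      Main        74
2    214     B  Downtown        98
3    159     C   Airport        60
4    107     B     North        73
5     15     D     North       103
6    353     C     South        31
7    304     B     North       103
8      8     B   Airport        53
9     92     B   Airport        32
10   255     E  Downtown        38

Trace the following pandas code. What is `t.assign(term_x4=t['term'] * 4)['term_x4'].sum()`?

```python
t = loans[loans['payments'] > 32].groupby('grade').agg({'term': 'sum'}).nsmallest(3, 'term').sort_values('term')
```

3948

filter rows where payments > 32:
    term grade    branch  payments
0    207     C      Main        81
1    351     D      Main        74
2    214     B  Downtown        98
3    159     C   Airport        60
4    107     B     North        73
5     15     D     North       103
7    304     B     North       103
8      8     B   Airport        53
10   255     E  Downtown        38
group by grade, sum of term:
       term
grade      
B       633
C       366
D       366
E       255
take 3 rows with smallest term:
       term
grade      
E       255
C       366
D       366
sort by term:
       term
grade      
E       255
C       366
D       366
add column term_x4 = t['term'] * 4:
       term  term_x4
grade               
E       255     1020
C       366     1464
D       366     1464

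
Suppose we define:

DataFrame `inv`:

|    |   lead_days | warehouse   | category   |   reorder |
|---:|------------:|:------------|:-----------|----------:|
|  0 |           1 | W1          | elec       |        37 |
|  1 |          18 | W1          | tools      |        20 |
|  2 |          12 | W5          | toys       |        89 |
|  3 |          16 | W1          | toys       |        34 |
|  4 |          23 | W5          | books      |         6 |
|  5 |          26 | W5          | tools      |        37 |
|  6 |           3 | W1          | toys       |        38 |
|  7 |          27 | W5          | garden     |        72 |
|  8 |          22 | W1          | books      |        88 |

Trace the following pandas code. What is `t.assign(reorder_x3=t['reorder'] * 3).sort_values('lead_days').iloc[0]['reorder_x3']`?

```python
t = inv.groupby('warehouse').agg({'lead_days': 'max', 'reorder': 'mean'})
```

group by warehouse: max(lead_days), mean(reorder):
           lead_days  reorder
warehouse                    
W1                22     43.4
W5                27     51.0
add column reorder_x3 = t['reorder'] * 3:
           lead_days  reorder  reorder_x3
warehouse                                
W1                22     43.4       130.2
W5                27     51.0       153.0
sort by lead_days:
           lead_days  reorder  reorder_x3
warehouse                                
W1                22     43.4       130.2
W5                27     51.0       153.0
Reading off the value at position 0, column 'reorder_x3', we get 130.2.

130.2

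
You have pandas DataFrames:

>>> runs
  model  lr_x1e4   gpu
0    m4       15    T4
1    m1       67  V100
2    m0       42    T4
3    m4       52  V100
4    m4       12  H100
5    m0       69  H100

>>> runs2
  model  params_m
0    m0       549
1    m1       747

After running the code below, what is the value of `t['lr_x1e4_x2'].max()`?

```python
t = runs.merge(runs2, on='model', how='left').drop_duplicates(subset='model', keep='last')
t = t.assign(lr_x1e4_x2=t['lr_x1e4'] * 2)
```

merge on 'model' (how='left') → 6 rows:
  model  lr_x1e4   gpu  params_m
0    m4       15    T4       NaN
1    m1       67  V100     747.0
2    m0       42    T4     549.0
3    m4       52  V100       NaN
4    m4       12  H100       NaN
5    m0       69  H100     549.0
drop duplicate model (keep=last):
  model  lr_x1e4   gpu  params_m
1    m1       67  V100     747.0
4    m4       12  H100       NaN
5    m0       69  H100     549.0
add column lr_x1e4_x2 = t['lr_x1e4'] * 2:
  model  lr_x1e4   gpu  params_m  lr_x1e4_x2
1    m1       67  V100     747.0         134
4    m4       12  H100       NaN          24
5    m0       69  H100     549.0         138
Reading off the max of column 'lr_x1e4_x2', we get 138.

138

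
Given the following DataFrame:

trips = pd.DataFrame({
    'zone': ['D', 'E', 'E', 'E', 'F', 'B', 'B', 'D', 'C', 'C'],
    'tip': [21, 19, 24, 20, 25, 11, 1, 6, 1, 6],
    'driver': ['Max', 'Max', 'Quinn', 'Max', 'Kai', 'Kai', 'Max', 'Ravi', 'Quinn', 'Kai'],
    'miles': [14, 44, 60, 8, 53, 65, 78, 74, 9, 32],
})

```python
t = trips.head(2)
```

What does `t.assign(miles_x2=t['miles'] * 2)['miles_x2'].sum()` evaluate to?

take first 2 rows:
  zone  tip driver  miles
0    D   21    Max     14
1    E   19    Max     44
add column miles_x2 = t['miles'] * 2:
  zone  tip driver  miles  miles_x2
0    D   21    Max     14        28
1    E   19    Max     44        88
Hence 116.

116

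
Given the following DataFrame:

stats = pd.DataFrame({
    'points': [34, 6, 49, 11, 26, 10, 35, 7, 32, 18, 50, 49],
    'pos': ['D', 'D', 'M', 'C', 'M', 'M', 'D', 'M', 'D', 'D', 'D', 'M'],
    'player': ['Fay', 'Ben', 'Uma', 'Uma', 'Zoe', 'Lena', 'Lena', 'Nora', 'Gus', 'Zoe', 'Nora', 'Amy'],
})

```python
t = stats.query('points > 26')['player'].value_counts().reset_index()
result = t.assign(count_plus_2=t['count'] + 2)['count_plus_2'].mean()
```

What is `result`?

3.0

filter rows where points > 26:
    points pos player
0       34   D    Fay
2       49   M    Uma
6       35   D   Lena
8       32   D    Gus
10      50   D   Nora
11      49   M    Amy
value_counts of player:
player
Fay     1
Uma     1
Lena    1
Gus     1
Nora    1
Amy     1
Name: count, dtype: int64
reset_index():
  player  count
0    Fay      1
1    Uma      1
2   Lena      1
3    Gus      1
4   Nora      1
5    Amy      1
add column count_plus_2 = t['count'] + 2:
  player  count  count_plus_2
0    Fay      1             3
1    Uma      1             3
2   Lena      1             3
3    Gus      1             3
4   Nora      1             3
5    Amy      1             3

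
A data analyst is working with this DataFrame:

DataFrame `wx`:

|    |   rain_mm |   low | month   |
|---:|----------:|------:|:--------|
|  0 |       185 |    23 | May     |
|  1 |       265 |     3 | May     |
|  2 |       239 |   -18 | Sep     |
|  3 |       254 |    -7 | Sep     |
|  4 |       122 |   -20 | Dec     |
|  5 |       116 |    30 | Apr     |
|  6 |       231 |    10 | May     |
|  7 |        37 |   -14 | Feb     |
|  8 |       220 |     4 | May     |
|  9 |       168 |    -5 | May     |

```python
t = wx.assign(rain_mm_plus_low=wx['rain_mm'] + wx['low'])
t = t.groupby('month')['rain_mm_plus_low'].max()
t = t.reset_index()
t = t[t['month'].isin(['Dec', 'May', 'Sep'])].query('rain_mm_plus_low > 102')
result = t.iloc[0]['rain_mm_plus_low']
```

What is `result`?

268

add column rain_mm_plus_low = wx['rain_mm'] + wx['low']:
   rain_mm  low month  rain_mm_plus_low
0      185   23   May               208
1      265    3   May               268
2      239  -18   Sep               221
3      254   -7   Sep               247
4      122  -20   Dec               102
5      116   30   Apr               146
6      231   10   May               241
7       37  -14   Feb                23
8      220    4   May               224
9      168   -5   May               163
group by month, max of rain_mm_plus_low:
month
Apr    146
Dec    102
Feb     23
May    268
Sep    247
Name: rain_mm_plus_low, dtype: int64
reset_index():
  month  rain_mm_plus_low
0   Apr               146
1   Dec               102
2   Feb                23
3   May               268
4   Sep               247
filter rows where month in ['Dec', 'May', 'Sep']:
  month  rain_mm_plus_low
1   Dec               102
3   May               268
4   Sep               247
filter rows where rain_mm_plus_low > 102:
  month  rain_mm_plus_low
3   May               268
4   Sep               247
Hence 268.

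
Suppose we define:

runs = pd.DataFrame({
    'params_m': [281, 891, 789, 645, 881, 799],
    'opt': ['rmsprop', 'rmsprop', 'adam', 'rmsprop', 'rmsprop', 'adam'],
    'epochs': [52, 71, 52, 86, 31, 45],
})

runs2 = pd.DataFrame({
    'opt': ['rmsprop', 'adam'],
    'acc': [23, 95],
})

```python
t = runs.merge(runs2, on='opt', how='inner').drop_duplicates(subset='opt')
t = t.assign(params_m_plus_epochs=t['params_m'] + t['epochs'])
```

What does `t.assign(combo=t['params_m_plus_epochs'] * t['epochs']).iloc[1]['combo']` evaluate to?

43732

merge on 'opt' (how='inner') → 6 rows:
   params_m      opt  epochs  acc
0       281  rmsprop      52   23
1       891  rmsprop      71   23
2       789     adam      52   95
3       645  rmsprop      86   23
4       881  rmsprop      31   23
5       799     adam      45   95
drop duplicate opt (keep=first):
   params_m      opt  epochs  acc
0       281  rmsprop      52   23
2       789     adam      52   95
add column params_m_plus_epochs = t['params_m'] + t['epochs']:
   params_m      opt  epochs  acc  params_m_plus_epochs
0       281  rmsprop      52   23                   333
2       789     adam      52   95                   841
add column combo = t['params_m_plus_epochs'] * t['epochs']:
   params_m      opt  epochs  acc  params_m_plus_epochs  combo
0       281  rmsprop      52   23                   333  17316
2       789     adam      52   95                   841  43732
So iloc[1]['combo'] = 43732.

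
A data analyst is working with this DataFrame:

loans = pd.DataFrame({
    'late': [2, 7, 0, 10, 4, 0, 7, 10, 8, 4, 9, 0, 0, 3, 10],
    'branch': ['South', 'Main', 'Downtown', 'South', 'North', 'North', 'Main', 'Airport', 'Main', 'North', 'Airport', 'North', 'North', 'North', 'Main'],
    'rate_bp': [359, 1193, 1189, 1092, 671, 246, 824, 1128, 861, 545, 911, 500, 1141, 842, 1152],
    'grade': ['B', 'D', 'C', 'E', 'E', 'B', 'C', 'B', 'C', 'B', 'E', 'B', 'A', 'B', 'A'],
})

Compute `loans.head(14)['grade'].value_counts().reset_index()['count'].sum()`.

take first 14 rows:
    late    branch  rate_bp grade
0      2     South      359     B
1      7      Main     1193     D
2      0  Downtown     1189     C
3     10     South     1092     E
4      4     North      671     E
5      0     North      246     B
6      7      Main      824     C
7     10   Airport     1128     B
8      8      Main      861     C
9      4     North      545     B
10     9   Airport      911     E
11     0     North      500     B
12     0     North     1141     A
13     3     North      842     B
value_counts of grade:
grade
B    6
C    3
E    3
D    1
A    1
Name: count, dtype: int64
reset_index():
  grade  count
0     B      6
1     C      3
2     E      3
3     D      1
4     A      1
Then the sum of column 'count': 14

14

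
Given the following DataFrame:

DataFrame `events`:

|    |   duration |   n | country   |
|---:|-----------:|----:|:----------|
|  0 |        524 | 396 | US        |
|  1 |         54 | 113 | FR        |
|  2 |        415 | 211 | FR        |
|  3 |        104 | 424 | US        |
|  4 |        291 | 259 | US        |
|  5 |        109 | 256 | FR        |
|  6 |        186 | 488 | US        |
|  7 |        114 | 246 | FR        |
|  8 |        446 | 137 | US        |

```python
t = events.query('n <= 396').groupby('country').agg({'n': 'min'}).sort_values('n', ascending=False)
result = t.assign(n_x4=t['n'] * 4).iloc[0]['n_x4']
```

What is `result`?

filter rows where n <= 396:
   duration    n country
0       524  396      US
1        54  113      FR
2       415  211      FR
4       291  259      US
5       109  256      FR
7       114  246      FR
8       446  137      US
group by country, min of n:
           n
country     
FR       113
US       137
sort by n descending:
           n
country     
US       137
FR       113
add column n_x4 = t['n'] * 4:
           n  n_x4
country           
US       137   548
FR       113   452

548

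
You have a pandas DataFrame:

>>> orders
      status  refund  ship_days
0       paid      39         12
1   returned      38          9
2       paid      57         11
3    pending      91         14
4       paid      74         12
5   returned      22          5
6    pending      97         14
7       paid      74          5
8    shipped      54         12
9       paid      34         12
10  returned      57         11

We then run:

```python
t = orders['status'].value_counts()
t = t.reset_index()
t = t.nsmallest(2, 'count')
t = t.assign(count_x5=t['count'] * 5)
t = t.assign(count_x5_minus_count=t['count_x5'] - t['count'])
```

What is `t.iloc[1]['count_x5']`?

10

value_counts of status:
status
paid        5
returned    3
pending     2
shipped     1
Name: count, dtype: int64
reset_index():
     status  count
0      paid      5
1  returned      3
2   pending      2
3   shipped      1
take 2 rows with smallest count:
    status  count
3  shipped      1
2  pending      2
add column count_x5 = t['count'] * 5:
    status  count  count_x5
3  shipped      1         5
2  pending      2        10
add column count_x5_minus_count = t['count_x5'] - t['count']:
    status  count  count_x5  count_x5_minus_count
3  shipped      1         5                     4
2  pending      2        10                     8
value at position 1, column 'count_x5' → 10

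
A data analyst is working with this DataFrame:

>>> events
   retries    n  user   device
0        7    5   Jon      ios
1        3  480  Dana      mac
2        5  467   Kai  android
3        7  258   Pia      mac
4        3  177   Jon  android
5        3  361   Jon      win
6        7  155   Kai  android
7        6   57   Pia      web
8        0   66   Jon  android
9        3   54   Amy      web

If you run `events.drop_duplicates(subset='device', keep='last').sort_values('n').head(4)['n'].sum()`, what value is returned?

383

drop duplicate device (keep=last):
   retries    n user   device
0        7    5  Jon      ios
3        7  258  Pia      mac
5        3  361  Jon      win
8        0   66  Jon  android
9        3   54  Amy      web
sort by n:
   retries    n user   device
0        7    5  Jon      ios
9        3   54  Amy      web
8        0   66  Jon  android
3        7  258  Pia      mac
5        3  361  Jon      win
take first 4 rows:
   retries    n user   device
0        7    5  Jon      ios
9        3   54  Amy      web
8        0   66  Jon  android
3        7  258  Pia      mac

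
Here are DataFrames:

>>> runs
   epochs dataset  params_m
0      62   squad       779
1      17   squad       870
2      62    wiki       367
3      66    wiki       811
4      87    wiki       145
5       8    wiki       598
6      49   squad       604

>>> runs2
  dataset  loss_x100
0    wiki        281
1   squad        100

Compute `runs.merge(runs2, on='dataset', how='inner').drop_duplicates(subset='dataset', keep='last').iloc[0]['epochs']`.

merge on 'dataset' (how='inner') → 7 rows:
   epochs dataset  params_m  loss_x100
0      62   squad       779        100
1      17   squad       870        100
2      62    wiki       367        281
3      66    wiki       811        281
4      87    wiki       145        281
5       8    wiki       598        281
6      49   squad       604        100
drop duplicate dataset (keep=last):
   epochs dataset  params_m  loss_x100
5       8    wiki       598        281
6      49   squad       604        100

8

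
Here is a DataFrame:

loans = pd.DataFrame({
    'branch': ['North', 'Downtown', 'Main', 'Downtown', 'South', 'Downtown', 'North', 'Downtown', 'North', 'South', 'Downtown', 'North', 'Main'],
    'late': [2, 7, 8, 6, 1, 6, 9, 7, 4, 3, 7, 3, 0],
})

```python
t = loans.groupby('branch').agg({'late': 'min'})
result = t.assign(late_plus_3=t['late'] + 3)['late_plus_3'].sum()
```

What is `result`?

group by branch, min of late:
          late
branch        
Downtown     6
Main         0
North        2
South        1
add column late_plus_3 = t['late'] + 3:
          late  late_plus_3
branch                     
Downtown     6            9
Main         0            3
North        2            5
South        1            4

21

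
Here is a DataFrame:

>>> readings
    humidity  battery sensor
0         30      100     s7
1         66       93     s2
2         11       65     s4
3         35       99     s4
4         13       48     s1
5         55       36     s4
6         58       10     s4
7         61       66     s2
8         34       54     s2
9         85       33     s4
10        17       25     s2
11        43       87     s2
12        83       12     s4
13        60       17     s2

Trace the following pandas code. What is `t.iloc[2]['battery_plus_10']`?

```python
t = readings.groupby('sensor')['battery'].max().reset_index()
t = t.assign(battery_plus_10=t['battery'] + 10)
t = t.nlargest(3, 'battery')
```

103

group by sensor, max of battery:
sensor
s1     48
s2     93
s4     99
s7    100
Name: battery, dtype: int64
reset_index():
  sensor  battery
0     s1       48
1     s2       93
2     s4       99
3     s7      100
add column battery_plus_10 = t['battery'] + 10:
  sensor  battery  battery_plus_10
0     s1       48               58
1     s2       93              103
2     s4       99              109
3     s7      100              110
take 3 rows with largest battery:
  sensor  battery  battery_plus_10
3     s7      100              110
2     s4       99              109
1     s2       93              103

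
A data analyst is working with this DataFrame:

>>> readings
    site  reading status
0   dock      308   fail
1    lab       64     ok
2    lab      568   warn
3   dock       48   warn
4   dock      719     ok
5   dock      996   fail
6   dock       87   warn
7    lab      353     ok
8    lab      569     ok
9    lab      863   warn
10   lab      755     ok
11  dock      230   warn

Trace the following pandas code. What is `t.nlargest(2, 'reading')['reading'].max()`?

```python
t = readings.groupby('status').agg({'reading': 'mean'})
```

652.0

group by status, mean of reading:
        reading
status         
fail      652.0
ok        492.0
warn      359.2
take 2 rows with largest reading:
        reading
status         
fail      652.0
ok        492.0
Hence 652.0.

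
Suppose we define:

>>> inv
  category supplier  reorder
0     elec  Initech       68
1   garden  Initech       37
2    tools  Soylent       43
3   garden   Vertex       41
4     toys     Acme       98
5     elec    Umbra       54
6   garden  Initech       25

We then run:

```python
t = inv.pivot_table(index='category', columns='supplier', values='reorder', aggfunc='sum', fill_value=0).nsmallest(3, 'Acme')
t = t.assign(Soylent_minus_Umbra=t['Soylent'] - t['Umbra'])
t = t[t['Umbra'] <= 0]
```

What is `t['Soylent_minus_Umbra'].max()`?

43

pivot: rows=category, cols=supplier, sum(reorder):
supplier  Acme  Initech  Soylent  Umbra  Vertex
category                                       
elec         0       68        0     54       0
garden       0       62        0      0      41
tools        0        0       43      0       0
toys        98        0        0      0       0
take 3 rows with smallest Acme:
supplier  Acme  Initech  Soylent  Umbra  Vertex
category                                       
elec         0       68        0     54       0
garden       0       62        0      0      41
tools        0        0       43      0       0
add column Soylent_minus_Umbra = t['Soylent'] - t['Umbra']:
supplier  Acme  Initech  Soylent  Umbra  Vertex  Soylent_minus_Umbra
category                                                            
elec         0       68        0     54       0                  -54
garden       0       62        0      0      41                    0
tools        0        0       43      0       0                   43
filter rows where Umbra <= 0:
supplier  Acme  Initech  Soylent  Umbra  Vertex  Soylent_minus_Umbra
category                                                            
garden       0       62        0      0      41                    0
tools        0        0       43      0       0                   43
The max of column 'Soylent_minus_Umbra' is 43.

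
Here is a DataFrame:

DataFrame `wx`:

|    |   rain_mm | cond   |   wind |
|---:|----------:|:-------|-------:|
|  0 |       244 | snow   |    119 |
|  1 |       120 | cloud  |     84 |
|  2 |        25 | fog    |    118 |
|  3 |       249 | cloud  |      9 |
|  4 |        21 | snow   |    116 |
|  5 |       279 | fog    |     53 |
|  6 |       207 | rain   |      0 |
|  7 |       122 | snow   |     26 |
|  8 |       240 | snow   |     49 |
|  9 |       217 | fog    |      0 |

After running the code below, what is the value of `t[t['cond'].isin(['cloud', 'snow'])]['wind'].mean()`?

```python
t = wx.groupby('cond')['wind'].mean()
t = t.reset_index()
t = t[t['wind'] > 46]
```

62.0

group by cond, mean of wind:
cond
cloud    46.5
fog      57.0
rain      0.0
snow     77.5
Name: wind, dtype: float64
reset_index():
    cond  wind
0  cloud  46.5
1    fog  57.0
2   rain   0.0
3   snow  77.5
filter rows where wind > 46:
    cond  wind
0  cloud  46.5
1    fog  57.0
3   snow  77.5
filter rows where cond in ['cloud', 'snow']:
    cond  wind
0  cloud  46.5
3   snow  77.5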